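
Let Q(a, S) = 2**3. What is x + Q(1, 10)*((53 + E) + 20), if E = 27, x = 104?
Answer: 904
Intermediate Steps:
Q(a, S) = 8
x + Q(1, 10)*((53 + E) + 20) = 104 + 8*((53 + 27) + 20) = 104 + 8*(80 + 20) = 104 + 8*100 = 104 + 800 = 904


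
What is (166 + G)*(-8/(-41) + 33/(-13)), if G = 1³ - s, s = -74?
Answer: -301009/533 ≈ -564.75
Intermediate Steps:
G = 75 (G = 1³ - 1*(-74) = 1 + 74 = 75)
(166 + G)*(-8/(-41) + 33/(-13)) = (166 + 75)*(-8/(-41) + 33/(-13)) = 241*(-8*(-1/41) + 33*(-1/13)) = 241*(8/41 - 33/13) = 241*(-1249/533) = -301009/533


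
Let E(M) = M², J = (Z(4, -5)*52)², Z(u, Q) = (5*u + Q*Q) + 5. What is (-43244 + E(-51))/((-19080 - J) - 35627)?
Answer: 40643/6814707 ≈ 0.0059640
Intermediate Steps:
Z(u, Q) = 5 + Q² + 5*u (Z(u, Q) = (5*u + Q²) + 5 = (Q² + 5*u) + 5 = 5 + Q² + 5*u)
J = 6760000 (J = ((5 + (-5)² + 5*4)*52)² = ((5 + 25 + 20)*52)² = (50*52)² = 2600² = 6760000)
(-43244 + E(-51))/((-19080 - J) - 35627) = (-43244 + (-51)²)/((-19080 - 1*6760000) - 35627) = (-43244 + 2601)/((-19080 - 6760000) - 35627) = -40643/(-6779080 - 35627) = -40643/(-6814707) = -40643*(-1/6814707) = 40643/6814707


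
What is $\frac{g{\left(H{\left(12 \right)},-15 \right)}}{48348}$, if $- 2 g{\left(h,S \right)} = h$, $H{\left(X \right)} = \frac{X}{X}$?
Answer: $- \frac{1}{96696} \approx -1.0342 \cdot 10^{-5}$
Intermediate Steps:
$H{\left(X \right)} = 1$
$g{\left(h,S \right)} = - \frac{h}{2}$
$\frac{g{\left(H{\left(12 \right)},-15 \right)}}{48348} = \frac{\left(- \frac{1}{2}\right) 1}{48348} = \left(- \frac{1}{2}\right) \frac{1}{48348} = - \frac{1}{96696}$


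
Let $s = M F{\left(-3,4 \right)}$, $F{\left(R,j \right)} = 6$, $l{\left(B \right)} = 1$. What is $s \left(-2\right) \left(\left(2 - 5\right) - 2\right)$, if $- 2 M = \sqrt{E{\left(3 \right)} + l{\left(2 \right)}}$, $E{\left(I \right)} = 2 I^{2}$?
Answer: $- 30 \sqrt{19} \approx -130.77$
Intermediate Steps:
$M = - \frac{\sqrt{19}}{2}$ ($M = - \frac{\sqrt{2 \cdot 3^{2} + 1}}{2} = - \frac{\sqrt{2 \cdot 9 + 1}}{2} = - \frac{\sqrt{18 + 1}}{2} = - \frac{\sqrt{19}}{2} \approx -2.1795$)
$s = - 3 \sqrt{19}$ ($s = - \frac{\sqrt{19}}{2} \cdot 6 = - 3 \sqrt{19} \approx -13.077$)
$s \left(-2\right) \left(\left(2 - 5\right) - 2\right) = - 3 \sqrt{19} \left(-2\right) \left(\left(2 - 5\right) - 2\right) = 6 \sqrt{19} \left(-3 - 2\right) = 6 \sqrt{19} \left(-5\right) = - 30 \sqrt{19}$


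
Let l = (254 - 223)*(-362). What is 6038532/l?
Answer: -3019266/5611 ≈ -538.10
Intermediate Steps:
l = -11222 (l = 31*(-362) = -11222)
6038532/l = 6038532/(-11222) = 6038532*(-1/11222) = -3019266/5611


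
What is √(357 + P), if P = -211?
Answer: √146 ≈ 12.083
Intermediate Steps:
√(357 + P) = √(357 - 211) = √146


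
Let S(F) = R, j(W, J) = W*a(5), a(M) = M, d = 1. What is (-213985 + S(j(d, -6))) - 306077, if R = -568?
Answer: -520630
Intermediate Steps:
j(W, J) = 5*W (j(W, J) = W*5 = 5*W)
S(F) = -568
(-213985 + S(j(d, -6))) - 306077 = (-213985 - 568) - 306077 = -214553 - 306077 = -520630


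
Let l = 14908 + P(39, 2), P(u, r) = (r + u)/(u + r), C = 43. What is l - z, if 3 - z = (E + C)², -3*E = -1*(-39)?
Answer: 15806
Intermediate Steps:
E = -13 (E = -(-1)*(-39)/3 = -⅓*39 = -13)
P(u, r) = 1 (P(u, r) = (r + u)/(r + u) = 1)
z = -897 (z = 3 - (-13 + 43)² = 3 - 1*30² = 3 - 1*900 = 3 - 900 = -897)
l = 14909 (l = 14908 + 1 = 14909)
l - z = 14909 - 1*(-897) = 14909 + 897 = 15806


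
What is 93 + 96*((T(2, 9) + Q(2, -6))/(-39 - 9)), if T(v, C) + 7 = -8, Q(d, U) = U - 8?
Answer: 151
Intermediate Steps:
Q(d, U) = -8 + U
T(v, C) = -15 (T(v, C) = -7 - 8 = -15)
93 + 96*((T(2, 9) + Q(2, -6))/(-39 - 9)) = 93 + 96*((-15 + (-8 - 6))/(-39 - 9)) = 93 + 96*((-15 - 14)/(-48)) = 93 + 96*(-29*(-1/48)) = 93 + 96*(29/48) = 93 + 58 = 151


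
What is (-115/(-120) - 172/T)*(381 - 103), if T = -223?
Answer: 1286723/2676 ≈ 480.84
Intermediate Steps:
(-115/(-120) - 172/T)*(381 - 103) = (-115/(-120) - 172/(-223))*(381 - 103) = (-115*(-1/120) - 172*(-1/223))*278 = (23/24 + 172/223)*278 = (9257/5352)*278 = 1286723/2676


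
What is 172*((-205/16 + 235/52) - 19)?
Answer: -244111/52 ≈ -4694.4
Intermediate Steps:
172*((-205/16 + 235/52) - 19) = 172*(-1725/208 - 19) = 172*(-5677/208) = -244111/52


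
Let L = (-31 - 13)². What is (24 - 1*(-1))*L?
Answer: 48400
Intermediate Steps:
L = 1936 (L = (-44)² = 1936)
(24 - 1*(-1))*L = (24 - 1*(-1))*1936 = (24 + 1)*1936 = 25*1936 = 48400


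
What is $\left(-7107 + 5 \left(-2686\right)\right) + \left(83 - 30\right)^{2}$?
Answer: $-17728$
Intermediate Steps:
$\left(-7107 + 5 \left(-2686\right)\right) + \left(83 - 30\right)^{2} = \left(-7107 - 13430\right) + 53^{2} = -20537 + 2809 = -17728$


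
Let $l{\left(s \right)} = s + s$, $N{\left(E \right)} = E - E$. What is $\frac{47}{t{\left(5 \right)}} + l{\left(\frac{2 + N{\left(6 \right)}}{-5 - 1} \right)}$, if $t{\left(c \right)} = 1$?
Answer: $\frac{139}{3} \approx 46.333$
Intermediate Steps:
$N{\left(E \right)} = 0$
$l{\left(s \right)} = 2 s$
$\frac{47}{t{\left(5 \right)}} + l{\left(\frac{2 + N{\left(6 \right)}}{-5 - 1} \right)} = \frac{47}{1} + 2 \frac{2 + 0}{-5 - 1} = 47 \cdot 1 + 2 \frac{2}{-6} = 47 + 2 \cdot 2 \left(- \frac{1}{6}\right) = 47 + 2 \left(- \frac{1}{3}\right) = 47 - \frac{2}{3} = \frac{139}{3}$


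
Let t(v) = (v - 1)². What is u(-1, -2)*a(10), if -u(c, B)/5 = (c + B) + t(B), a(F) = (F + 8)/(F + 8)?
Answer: -30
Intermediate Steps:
t(v) = (-1 + v)²
a(F) = 1 (a(F) = (8 + F)/(8 + F) = 1)
u(c, B) = -5*B - 5*c - 5*(-1 + B)² (u(c, B) = -5*((c + B) + (-1 + B)²) = -5*((B + c) + (-1 + B)²) = -5*(B + c + (-1 + B)²) = -5*B - 5*c - 5*(-1 + B)²)
u(-1, -2)*a(10) = (-5 - 5*(-1) - 5*(-2)² + 5*(-2))*1 = (-5 + 5 - 5*4 - 10)*1 = (-5 + 5 - 20 - 10)*1 = -30*1 = -30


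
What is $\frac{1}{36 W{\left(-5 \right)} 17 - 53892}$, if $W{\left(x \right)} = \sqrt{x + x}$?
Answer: $- \frac{499}{26926788} - \frac{17 i \sqrt{10}}{80780364} \approx -1.8532 \cdot 10^{-5} - 6.6549 \cdot 10^{-7} i$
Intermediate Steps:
$W{\left(x \right)} = \sqrt{2} \sqrt{x}$ ($W{\left(x \right)} = \sqrt{2 x} = \sqrt{2} \sqrt{x}$)
$\frac{1}{36 W{\left(-5 \right)} 17 - 53892} = \frac{1}{36 \sqrt{2} \sqrt{-5} \cdot 17 - 53892} = \frac{1}{36 \sqrt{2} i \sqrt{5} \cdot 17 - 53892} = \frac{1}{36 i \sqrt{10} \cdot 17 - 53892} = \frac{1}{612 i \sqrt{10} - 53892} = \frac{1}{-53892 + 612 i \sqrt{10}}$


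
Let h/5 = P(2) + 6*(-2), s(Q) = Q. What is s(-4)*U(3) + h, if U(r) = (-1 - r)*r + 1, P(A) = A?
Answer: -6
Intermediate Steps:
h = -50 (h = 5*(2 + 6*(-2)) = 5*(2 - 12) = 5*(-10) = -50)
U(r) = 1 + r*(-1 - r) (U(r) = r*(-1 - r) + 1 = 1 + r*(-1 - r))
s(-4)*U(3) + h = -4*(1 - 1*3 - 1*3²) - 50 = -4*(1 - 3 - 1*9) - 50 = -4*(1 - 3 - 9) - 50 = -4*(-11) - 50 = 44 - 50 = -6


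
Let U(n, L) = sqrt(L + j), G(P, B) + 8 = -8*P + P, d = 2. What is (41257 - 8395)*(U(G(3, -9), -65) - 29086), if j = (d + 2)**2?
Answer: -955824132 + 230034*I ≈ -9.5582e+8 + 2.3003e+5*I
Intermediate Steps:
j = 16 (j = (2 + 2)**2 = 4**2 = 16)
G(P, B) = -8 - 7*P (G(P, B) = -8 + (-8*P + P) = -8 - 7*P)
U(n, L) = sqrt(16 + L) (U(n, L) = sqrt(L + 16) = sqrt(16 + L))
(41257 - 8395)*(U(G(3, -9), -65) - 29086) = (41257 - 8395)*(sqrt(16 - 65) - 29086) = 32862*(sqrt(-49) - 29086) = 32862*(7*I - 29086) = 32862*(-29086 + 7*I) = -955824132 + 230034*I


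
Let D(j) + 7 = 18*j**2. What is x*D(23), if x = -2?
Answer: -19030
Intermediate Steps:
D(j) = -7 + 18*j**2
x*D(23) = -2*(-7 + 18*23**2) = -2*(-7 + 18*529) = -2*(-7 + 9522) = -2*9515 = -19030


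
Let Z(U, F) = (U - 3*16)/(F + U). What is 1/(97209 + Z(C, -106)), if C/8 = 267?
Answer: 35/3402351 ≈ 1.0287e-5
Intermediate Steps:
C = 2136 (C = 8*267 = 2136)
Z(U, F) = (-48 + U)/(F + U) (Z(U, F) = (U - 48)/(F + U) = (-48 + U)/(F + U))
1/(97209 + Z(C, -106)) = 1/(97209 + (-48 + 2136)/(-106 + 2136)) = 1/(97209 + 2088/2030) = 1/(97209 + (1/2030)*2088) = 1/(97209 + 36/35) = 1/(3402351/35) = 35/3402351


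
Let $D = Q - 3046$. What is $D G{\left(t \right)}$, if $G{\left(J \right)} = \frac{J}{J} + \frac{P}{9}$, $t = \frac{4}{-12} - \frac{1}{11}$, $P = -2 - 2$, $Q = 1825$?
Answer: $- \frac{2035}{3} \approx -678.33$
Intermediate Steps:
$P = -4$ ($P = -2 - 2 = -4$)
$t = - \frac{14}{33}$ ($t = 4 \left(- \frac{1}{12}\right) - \frac{1}{11} = - \frac{1}{3} - \frac{1}{11} = - \frac{14}{33} \approx -0.42424$)
$G{\left(J \right)} = \frac{5}{9}$ ($G{\left(J \right)} = \frac{J}{J} - \frac{4}{9} = 1 - \frac{4}{9} = \frac{5}{9}$)
$D = -1221$ ($D = 1825 - 3046 = -1221$)
$D G{\left(t \right)} = \left(-1221\right) \frac{5}{9} = - \frac{2035}{3}$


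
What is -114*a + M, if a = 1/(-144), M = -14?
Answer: -317/24 ≈ -13.208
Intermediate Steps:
a = -1/144 ≈ -0.0069444
-114*a + M = -114*(-1/144) - 14 = 19/24 - 14 = -317/24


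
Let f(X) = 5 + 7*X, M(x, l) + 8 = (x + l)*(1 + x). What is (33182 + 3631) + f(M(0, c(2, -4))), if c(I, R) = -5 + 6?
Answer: 36769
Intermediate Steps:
c(I, R) = 1
M(x, l) = -8 + (1 + x)*(l + x) (M(x, l) = -8 + (x + l)*(1 + x) = -8 + (l + x)*(1 + x) = -8 + (1 + x)*(l + x))
(33182 + 3631) + f(M(0, c(2, -4))) = (33182 + 3631) + (5 + 7*(-8 + 1 + 0 + 0² + 1*0)) = 36813 + (5 + 7*(-8 + 1 + 0 + 0 + 0)) = 36813 + (5 + 7*(-7)) = 36813 + (5 - 49) = 36813 - 44 = 36769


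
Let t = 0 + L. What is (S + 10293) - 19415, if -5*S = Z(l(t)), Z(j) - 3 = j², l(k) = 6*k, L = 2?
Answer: -45757/5 ≈ -9151.4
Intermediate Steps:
t = 2 (t = 0 + 2 = 2)
Z(j) = 3 + j²
S = -147/5 (S = -(3 + (6*2)²)/5 = -(3 + 12²)/5 = -(3 + 144)/5 = -⅕*147 = -147/5 ≈ -29.400)
(S + 10293) - 19415 = (-147/5 + 10293) - 19415 = 51318/5 - 19415 = -45757/5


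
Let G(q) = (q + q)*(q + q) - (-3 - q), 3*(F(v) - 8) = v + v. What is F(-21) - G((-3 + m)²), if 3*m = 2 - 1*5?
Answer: -1049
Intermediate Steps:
m = -1 (m = (2 - 1*5)/3 = (2 - 5)/3 = (⅓)*(-3) = -1)
F(v) = 8 + 2*v/3 (F(v) = 8 + (v + v)/3 = 8 + (2*v)/3 = 8 + 2*v/3)
G(q) = 3 + q + 4*q² (G(q) = (2*q)*(2*q) + (3 + q) = 4*q² + (3 + q) = 3 + q + 4*q²)
F(-21) - G((-3 + m)²) = (8 + (⅔)*(-21)) - (3 + (-3 - 1)² + 4*((-3 - 1)²)²) = (8 - 14) - (3 + (-4)² + 4*((-4)²)²) = -6 - (3 + 16 + 4*16²) = -6 - (3 + 16 + 4*256) = -6 - (3 + 16 + 1024) = -6 - 1*1043 = -6 - 1043 = -1049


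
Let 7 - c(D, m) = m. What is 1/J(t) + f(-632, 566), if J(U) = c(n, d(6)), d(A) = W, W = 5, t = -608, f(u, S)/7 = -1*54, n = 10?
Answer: -755/2 ≈ -377.50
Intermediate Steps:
f(u, S) = -378 (f(u, S) = 7*(-1*54) = 7*(-54) = -378)
d(A) = 5
c(D, m) = 7 - m
J(U) = 2 (J(U) = 7 - 1*5 = 7 - 5 = 2)
1/J(t) + f(-632, 566) = 1/2 - 378 = -755/2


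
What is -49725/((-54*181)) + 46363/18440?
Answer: 76115609/10012920 ≈ 7.6017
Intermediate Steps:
-49725/((-54*181)) + 46363/18440 = -49725/(-9774) + 46363*(1/18440) = -49725*(-1/9774) + 46363/18440 = 5525/1086 + 46363/18440 = 76115609/10012920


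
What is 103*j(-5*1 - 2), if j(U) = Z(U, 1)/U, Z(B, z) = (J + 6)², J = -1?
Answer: -2575/7 ≈ -367.86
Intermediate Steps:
Z(B, z) = 25 (Z(B, z) = (-1 + 6)² = 5² = 25)
j(U) = 25/U
103*j(-5*1 - 2) = 103*(25/(-5*1 - 2)) = 103*(25/(-5 - 2)) = 103*(25/(-7)) = 103*(25*(-⅐)) = 103*(-25/7) = -2575/7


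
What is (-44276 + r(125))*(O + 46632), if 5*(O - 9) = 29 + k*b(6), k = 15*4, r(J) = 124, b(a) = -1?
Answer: -10295098448/5 ≈ -2.0590e+9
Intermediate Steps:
k = 60
O = 14/5 (O = 9 + (29 + 60*(-1))/5 = 9 + (29 - 60)/5 = 9 + (⅕)*(-31) = 9 - 31/5 = 14/5 ≈ 2.8000)
(-44276 + r(125))*(O + 46632) = (-44276 + 124)*(14/5 + 46632) = -44152*233174/5 = -10295098448/5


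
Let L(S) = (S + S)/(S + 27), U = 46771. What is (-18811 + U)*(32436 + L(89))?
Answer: 26301650460/29 ≈ 9.0695e+8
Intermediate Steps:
L(S) = 2*S/(27 + S) (L(S) = (2*S)/(27 + S) = 2*S/(27 + S))
(-18811 + U)*(32436 + L(89)) = (-18811 + 46771)*(32436 + 2*89/(27 + 89)) = 27960*(32436 + 2*89/116) = 27960*(32436 + 2*89*(1/116)) = 27960*(32436 + 89/58) = 27960*(1881377/58) = 26301650460/29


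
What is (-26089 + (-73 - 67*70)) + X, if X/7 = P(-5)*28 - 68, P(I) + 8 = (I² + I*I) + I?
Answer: -24076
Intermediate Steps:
P(I) = -8 + I + 2*I² (P(I) = -8 + ((I² + I*I) + I) = -8 + ((I² + I²) + I) = -8 + (2*I² + I) = -8 + (I + 2*I²) = -8 + I + 2*I²)
X = 6776 (X = 7*((-8 - 5 + 2*(-5)²)*28 - 68) = 7*((-8 - 5 + 2*25)*28 - 68) = 7*((-8 - 5 + 50)*28 - 68) = 7*(37*28 - 68) = 7*(1036 - 68) = 7*968 = 6776)
(-26089 + (-73 - 67*70)) + X = (-26089 + (-73 - 67*70)) + 6776 = (-26089 + (-73 - 4690)) + 6776 = (-26089 - 4763) + 6776 = -30852 + 6776 = -24076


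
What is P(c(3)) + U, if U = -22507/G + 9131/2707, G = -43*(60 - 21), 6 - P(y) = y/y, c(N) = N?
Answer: 98937331/4539639 ≈ 21.794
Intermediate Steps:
P(y) = 5 (P(y) = 6 - y/y = 6 - 1*1 = 6 - 1 = 5)
G = -1677 (G = -43*39 = -1677)
U = 76239136/4539639 (U = -22507/(-1677) + 9131/2707 = -22507*(-1/1677) + 9131*(1/2707) = 22507/1677 + 9131/2707 = 76239136/4539639 ≈ 16.794)
P(c(3)) + U = 5 + 76239136/4539639 = 98937331/4539639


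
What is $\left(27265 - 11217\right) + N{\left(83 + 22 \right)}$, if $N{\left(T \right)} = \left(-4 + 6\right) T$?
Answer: $16258$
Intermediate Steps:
$N{\left(T \right)} = 2 T$
$\left(27265 - 11217\right) + N{\left(83 + 22 \right)} = \left(27265 - 11217\right) + 2 \left(83 + 22\right) = 16048 + 2 \cdot 105 = 16048 + 210 = 16258$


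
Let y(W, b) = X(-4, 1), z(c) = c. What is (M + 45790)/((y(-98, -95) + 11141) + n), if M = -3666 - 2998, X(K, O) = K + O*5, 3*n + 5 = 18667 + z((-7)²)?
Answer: 13042/5793 ≈ 2.2513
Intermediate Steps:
n = 6237 (n = -5/3 + (18667 + (-7)²)/3 = -5/3 + (18667 + 49)/3 = -5/3 + (⅓)*18716 = -5/3 + 18716/3 = 6237)
X(K, O) = K + 5*O
y(W, b) = 1 (y(W, b) = -4 + 5*1 = -4 + 5 = 1)
M = -6664
(M + 45790)/((y(-98, -95) + 11141) + n) = (-6664 + 45790)/((1 + 11141) + 6237) = 39126/(11142 + 6237) = 39126/17379 = 39126*(1/17379) = 13042/5793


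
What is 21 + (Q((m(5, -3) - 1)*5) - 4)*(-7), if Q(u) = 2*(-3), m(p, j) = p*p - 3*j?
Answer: 91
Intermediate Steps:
m(p, j) = p**2 - 3*j
Q(u) = -6
21 + (Q((m(5, -3) - 1)*5) - 4)*(-7) = 21 + (-6 - 4)*(-7) = 21 - 10*(-7) = 21 + 70 = 91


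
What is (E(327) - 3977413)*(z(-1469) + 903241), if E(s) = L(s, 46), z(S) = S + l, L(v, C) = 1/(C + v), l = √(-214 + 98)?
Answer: -1337846438185056/373 - 2967150096*I*√29/373 ≈ -3.5867e+12 - 4.2838e+7*I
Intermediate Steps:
l = 2*I*√29 (l = √(-116) = 2*I*√29 ≈ 10.77*I)
z(S) = S + 2*I*√29
E(s) = 1/(46 + s)
(E(327) - 3977413)*(z(-1469) + 903241) = (1/(46 + 327) - 3977413)*((-1469 + 2*I*√29) + 903241) = (1/373 - 3977413)*(901772 + 2*I*√29) = -1483575048*(901772 + 2*I*√29)/373 = -1337846438185056/373 - 2967150096*I*√29/373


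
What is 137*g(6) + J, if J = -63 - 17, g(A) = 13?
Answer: 1701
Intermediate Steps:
J = -80
137*g(6) + J = 137*13 - 80 = 1781 - 80 = 1701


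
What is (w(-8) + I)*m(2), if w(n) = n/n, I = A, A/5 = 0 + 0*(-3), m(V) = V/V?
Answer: 1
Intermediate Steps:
m(V) = 1
A = 0 (A = 5*(0 + 0*(-3)) = 5*(0 + 0) = 5*0 = 0)
I = 0
w(n) = 1
(w(-8) + I)*m(2) = (1 + 0)*1 = 1*1 = 1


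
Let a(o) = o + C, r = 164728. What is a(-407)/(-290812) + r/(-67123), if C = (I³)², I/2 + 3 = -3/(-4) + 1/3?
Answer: -77369381235743/31404594219264 ≈ -2.4636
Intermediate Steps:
I = -23/6 (I = -6 + 2*(-3/(-4) + 1/3) = -6 + 2*(-3*(-¼) + 1*(⅓)) = -6 + 2*(¾ + ⅓) = -6 + 2*(13/12) = -6 + 13/6 = -23/6 ≈ -3.8333)
C = 148035889/46656 (C = ((-23/6)³)² = (-12167/216)² = 148035889/46656 ≈ 3172.9)
a(o) = 148035889/46656 + o (a(o) = o + 148035889/46656 = 148035889/46656 + o)
a(-407)/(-290812) + r/(-67123) = (148035889/46656 - 407)/(-290812) + 164728/(-67123) = (129046897/46656)*(-1/290812) + 164728*(-1/67123) = -4449893/467866368 - 164728/67123 = -77369381235743/31404594219264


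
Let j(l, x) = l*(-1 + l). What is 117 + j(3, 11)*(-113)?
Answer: -561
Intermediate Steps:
117 + j(3, 11)*(-113) = 117 + (3*(-1 + 3))*(-113) = 117 + (3*2)*(-113) = 117 + 6*(-113) = 117 - 678 = -561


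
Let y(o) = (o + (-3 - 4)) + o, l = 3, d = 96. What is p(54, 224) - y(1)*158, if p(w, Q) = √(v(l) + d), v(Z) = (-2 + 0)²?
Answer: 800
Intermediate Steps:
v(Z) = 4 (v(Z) = (-2)² = 4)
y(o) = -7 + 2*o (y(o) = (o - 7) + o = (-7 + o) + o = -7 + 2*o)
p(w, Q) = 10 (p(w, Q) = √(4 + 96) = √100 = 10)
p(54, 224) - y(1)*158 = 10 - (-7 + 2*1)*158 = 10 - (-7 + 2)*158 = 10 - (-5)*158 = 10 - 1*(-790) = 10 + 790 = 800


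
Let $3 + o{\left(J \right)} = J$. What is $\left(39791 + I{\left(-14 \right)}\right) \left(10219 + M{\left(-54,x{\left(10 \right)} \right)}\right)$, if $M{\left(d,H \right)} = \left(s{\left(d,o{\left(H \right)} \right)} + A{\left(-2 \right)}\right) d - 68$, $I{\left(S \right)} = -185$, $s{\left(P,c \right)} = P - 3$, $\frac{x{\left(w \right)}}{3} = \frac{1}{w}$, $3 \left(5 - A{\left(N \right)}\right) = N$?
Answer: $511828338$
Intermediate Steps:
$o{\left(J \right)} = -3 + J$
$A{\left(N \right)} = 5 - \frac{N}{3}$
$x{\left(w \right)} = \frac{3}{w}$
$s{\left(P,c \right)} = -3 + P$ ($s{\left(P,c \right)} = P - 3 = -3 + P$)
$M{\left(d,H \right)} = -68 + d \left(\frac{8}{3} + d\right)$ ($M{\left(d,H \right)} = \left(\left(-3 + d\right) + \left(5 - - \frac{2}{3}\right)\right) d - 68 = \left(\left(-3 + d\right) + \left(5 + \frac{2}{3}\right)\right) d - 68 = \left(\left(-3 + d\right) + \frac{17}{3}\right) d - 68 = \left(\frac{8}{3} + d\right) d - 68 = d \left(\frac{8}{3} + d\right) - 68 = -68 + d \left(\frac{8}{3} + d\right)$)
$\left(39791 + I{\left(-14 \right)}\right) \left(10219 + M{\left(-54,x{\left(10 \right)} \right)}\right) = \left(39791 - 185\right) \left(10219 + \left(-68 + \left(-54\right)^{2} + \frac{8}{3} \left(-54\right)\right)\right) = 39606 \left(10219 - -2704\right) = 39606 \left(10219 + 2704\right) = 39606 \cdot 12923 = 511828338$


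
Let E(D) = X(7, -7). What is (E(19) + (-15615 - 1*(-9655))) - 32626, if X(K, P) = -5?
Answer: -38591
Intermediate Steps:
E(D) = -5
(E(19) + (-15615 - 1*(-9655))) - 32626 = (-5 + (-15615 - 1*(-9655))) - 32626 = (-5 + (-15615 + 9655)) - 32626 = (-5 - 5960) - 32626 = -5965 - 32626 = -38591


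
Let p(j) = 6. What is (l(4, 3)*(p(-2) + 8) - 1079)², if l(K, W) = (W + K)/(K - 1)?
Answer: 9853321/9 ≈ 1.0948e+6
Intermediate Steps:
l(K, W) = (K + W)/(-1 + K)
(l(4, 3)*(p(-2) + 8) - 1079)² = (((4 + 3)/(-1 + 4))*(6 + 8) - 1079)² = ((7/3)*14 - 1079)² = (98/3 - 1079)² = (-3139/3)² = 9853321/9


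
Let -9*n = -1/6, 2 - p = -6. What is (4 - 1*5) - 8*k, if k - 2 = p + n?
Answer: -2191/27 ≈ -81.148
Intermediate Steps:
p = 8 (p = 2 - 1*(-6) = 2 + 6 = 8)
n = 1/54 (n = -(-1)/(9*6) = -1/9*(-1/6) = 1/54 ≈ 0.018519)
k = 541/54 (k = 2 + (8 + 1/54) = 2 + 433/54 = 541/54 ≈ 10.019)
(4 - 1*5) - 8*k = (4 - 1*5) - 8*541/54 = (4 - 5) - 2164/27 = -1 - 2164/27 = -2191/27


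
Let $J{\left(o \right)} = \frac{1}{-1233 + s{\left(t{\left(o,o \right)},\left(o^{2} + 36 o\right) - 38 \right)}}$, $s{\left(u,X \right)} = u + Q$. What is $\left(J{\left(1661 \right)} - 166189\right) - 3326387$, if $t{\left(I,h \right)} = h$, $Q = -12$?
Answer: $- \frac{1452911615}{416} \approx -3.4926 \cdot 10^{6}$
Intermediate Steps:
$s{\left(u,X \right)} = -12 + u$ ($s{\left(u,X \right)} = u - 12 = -12 + u$)
$J{\left(o \right)} = \frac{1}{-1245 + o}$ ($J{\left(o \right)} = \frac{1}{-1233 + \left(-12 + o\right)} = \frac{1}{-1245 + o}$)
$\left(J{\left(1661 \right)} - 166189\right) - 3326387 = \left(\frac{1}{-1245 + 1661} - 166189\right) - 3326387 = \left(\frac{1}{416} - 166189\right) - 3326387 = - \frac{69134623}{416} - 3326387 = - \frac{1452911615}{416}$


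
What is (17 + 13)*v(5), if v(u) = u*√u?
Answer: 150*√5 ≈ 335.41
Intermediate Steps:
v(u) = u^(3/2)
(17 + 13)*v(5) = (17 + 13)*5^(3/2) = 30*(5*√5) = 150*√5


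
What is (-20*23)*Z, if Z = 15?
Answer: -6900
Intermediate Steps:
(-20*23)*Z = -20*23*15 = -460*15 = -6900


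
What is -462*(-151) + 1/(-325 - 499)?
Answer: 57483887/824 ≈ 69762.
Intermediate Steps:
-462*(-151) + 1/(-325 - 499) = 69762 + 1/(-824) = 69762 - 1/824 = 57483887/824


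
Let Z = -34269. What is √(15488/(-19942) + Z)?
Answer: I*√20160532637/767 ≈ 185.12*I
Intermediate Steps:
√(15488/(-19942) + Z) = √(15488/(-19942) - 34269) = √(15488*(-1/19942) - 34269) = √(-7744/9971 - 34269) = √(-341703943/9971) = I*√20160532637/767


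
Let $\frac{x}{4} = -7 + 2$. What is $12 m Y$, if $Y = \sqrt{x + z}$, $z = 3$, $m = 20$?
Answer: $240 i \sqrt{17} \approx 989.54 i$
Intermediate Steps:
$x = -20$ ($x = 4 \left(-7 + 2\right) = 4 \left(-5\right) = -20$)
$Y = i \sqrt{17}$ ($Y = \sqrt{-20 + 3} = \sqrt{-17} = i \sqrt{17} \approx 4.1231 i$)
$12 m Y = 12 \cdot 20 i \sqrt{17} = 240 i \sqrt{17}$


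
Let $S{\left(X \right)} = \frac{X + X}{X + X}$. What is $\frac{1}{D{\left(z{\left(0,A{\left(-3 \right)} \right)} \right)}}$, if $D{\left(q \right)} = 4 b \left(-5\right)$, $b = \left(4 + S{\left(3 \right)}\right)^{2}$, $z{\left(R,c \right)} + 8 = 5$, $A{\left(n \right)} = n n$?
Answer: $- \frac{1}{500} \approx -0.002$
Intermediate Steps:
$A{\left(n \right)} = n^{2}$
$z{\left(R,c \right)} = -3$ ($z{\left(R,c \right)} = -8 + 5 = -3$)
$S{\left(X \right)} = 1$ ($S{\left(X \right)} = \frac{2 X}{2 X} = 2 X \frac{1}{2 X} = 1$)
$b = 25$ ($b = \left(4 + 1\right)^{2} = 5^{2} = 25$)
$D{\left(q \right)} = -500$ ($D{\left(q \right)} = 4 \cdot 25 \left(-5\right) = 100 \left(-5\right) = -500$)
$\frac{1}{D{\left(z{\left(0,A{\left(-3 \right)} \right)} \right)}} = \frac{1}{-500} = - \frac{1}{500}$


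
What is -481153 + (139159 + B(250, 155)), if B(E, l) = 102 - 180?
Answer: -342072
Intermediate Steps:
B(E, l) = -78
-481153 + (139159 + B(250, 155)) = -481153 + (139159 - 78) = -481153 + 139081 = -342072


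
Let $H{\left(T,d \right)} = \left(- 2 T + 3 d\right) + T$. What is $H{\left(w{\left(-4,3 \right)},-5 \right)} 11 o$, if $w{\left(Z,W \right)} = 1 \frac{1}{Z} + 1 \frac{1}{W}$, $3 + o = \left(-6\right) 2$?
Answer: $\frac{9955}{4} \approx 2488.8$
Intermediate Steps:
$o = -15$ ($o = -3 - 12 = -15$)
$w{\left(Z,W \right)} = \frac{1}{W} + \frac{1}{Z}$ ($w{\left(Z,W \right)} = \frac{1}{Z} + \frac{1}{W} = \frac{1}{W} + \frac{1}{Z}$)
$H{\left(T,d \right)} = - T + 3 d$
$H{\left(w{\left(-4,3 \right)},-5 \right)} 11 o = \left(- \frac{3 - 4}{3 \left(-4\right)} + 3 \left(-5\right)\right) 11 \left(-15\right) = \left(- \frac{\left(-1\right) \left(-1\right)}{3 \cdot 4} - 15\right) 11 \left(-15\right) = \left(\left(-1\right) \frac{1}{12} - 15\right) 11 \left(-15\right) = \left(- \frac{1}{12} - 15\right) 11 \left(-15\right) = \left(- \frac{181}{12}\right) 11 \left(-15\right) = \left(- \frac{1991}{12}\right) \left(-15\right) = \frac{9955}{4}$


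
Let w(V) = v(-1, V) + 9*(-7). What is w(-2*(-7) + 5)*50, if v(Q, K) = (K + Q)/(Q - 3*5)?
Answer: -12825/4 ≈ -3206.3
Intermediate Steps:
v(Q, K) = (K + Q)/(-15 + Q) (v(Q, K) = (K + Q)/(Q - 15) = (K + Q)/(-15 + Q))
w(V) = -1007/16 - V/16 (w(V) = (V - 1)/(-15 - 1) + 9*(-7) = (-1 + V)/(-16) - 63 = -(-1 + V)/16 - 63 = (1/16 - V/16) - 63 = -1007/16 - V/16)
w(-2*(-7) + 5)*50 = (-1007/16 - (-2*(-7) + 5)/16)*50 = (-1007/16 - (14 + 5)/16)*50 = (-1007/16 - 1/16*19)*50 = (-1007/16 - 19/16)*50 = -513/8*50 = -12825/4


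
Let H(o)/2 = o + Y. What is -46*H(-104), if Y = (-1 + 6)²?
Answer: 7268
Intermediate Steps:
Y = 25 (Y = 5² = 25)
H(o) = 50 + 2*o (H(o) = 2*(o + 25) = 2*(25 + o) = 50 + 2*o)
-46*H(-104) = -46*(50 + 2*(-104)) = -46*(50 - 208) = -46*(-158) = 7268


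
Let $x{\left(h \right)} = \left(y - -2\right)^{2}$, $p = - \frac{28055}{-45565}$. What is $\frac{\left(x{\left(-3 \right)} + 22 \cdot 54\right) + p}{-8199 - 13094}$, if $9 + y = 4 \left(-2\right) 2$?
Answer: $- \frac{15652632}{194043109} \approx -0.080666$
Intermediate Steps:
$p = \frac{5611}{9113}$ ($p = \left(-28055\right) \left(- \frac{1}{45565}\right) = \frac{5611}{9113} \approx 0.61571$)
$y = -25$ ($y = -9 + 4 \left(-2\right) 2 = -9 - 16 = -25$)
$x{\left(h \right)} = 529$ ($x{\left(h \right)} = \left(-25 - -2\right)^{2} = \left(-25 + 2\right)^{2} = \left(-23\right)^{2} = 529$)
$\frac{\left(x{\left(-3 \right)} + 22 \cdot 54\right) + p}{-8199 - 13094} = \frac{\left(529 + 22 \cdot 54\right) + \frac{5611}{9113}}{-8199 - 13094} = \frac{\left(529 + 1188\right) + \frac{5611}{9113}}{-21293} = \left(1717 + \frac{5611}{9113}\right) \left(- \frac{1}{21293}\right) = \frac{15652632}{9113} \left(- \frac{1}{21293}\right) = - \frac{15652632}{194043109}$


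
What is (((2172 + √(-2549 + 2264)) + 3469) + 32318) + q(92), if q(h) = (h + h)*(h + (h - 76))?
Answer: 57831 + I*√285 ≈ 57831.0 + 16.882*I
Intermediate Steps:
q(h) = 2*h*(-76 + 2*h) (q(h) = (2*h)*(h + (-76 + h)) = (2*h)*(-76 + 2*h) = 2*h*(-76 + 2*h))
(((2172 + √(-2549 + 2264)) + 3469) + 32318) + q(92) = (((2172 + √(-2549 + 2264)) + 3469) + 32318) + 4*92*(-38 + 92) = (((2172 + √(-285)) + 3469) + 32318) + 4*92*54 = (((2172 + I*√285) + 3469) + 32318) + 19872 = ((5641 + I*√285) + 32318) + 19872 = (37959 + I*√285) + 19872 = 57831 + I*√285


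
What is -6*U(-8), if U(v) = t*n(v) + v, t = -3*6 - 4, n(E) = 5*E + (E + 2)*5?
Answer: -9192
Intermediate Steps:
n(E) = 10 + 10*E (n(E) = 5*E + (2 + E)*5 = 5*E + (10 + 5*E) = 10 + 10*E)
t = -22 (t = -18 - 4 = -22)
U(v) = -220 - 219*v (U(v) = -22*(10 + 10*v) + v = (-220 - 220*v) + v = -220 - 219*v)
-6*U(-8) = -6*(-220 - 219*(-8)) = -6*(-220 + 1752) = -6*1532 = -9192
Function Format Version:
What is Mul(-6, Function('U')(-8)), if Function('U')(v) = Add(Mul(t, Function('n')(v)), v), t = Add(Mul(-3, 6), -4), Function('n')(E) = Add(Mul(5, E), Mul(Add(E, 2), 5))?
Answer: -9192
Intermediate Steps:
Function('n')(E) = Add(10, Mul(10, E)) (Function('n')(E) = Add(Mul(5, E), Mul(Add(2, E), 5)) = Add(Mul(5, E), Add(10, Mul(5, E))) = Add(10, Mul(10, E)))
t = -22 (t = Add(-18, -4) = -22)
Function('U')(v) = Add(-220, Mul(-219, v)) (Function('U')(v) = Add(Mul(-22, Add(10, Mul(10, v))), v) = Add(Add(-220, Mul(-220, v)), v) = Add(-220, Mul(-219, v)))
Mul(-6, Function('U')(-8)) = Mul(-6, Add(-220, Mul(-219, -8))) = Mul(-6, Add(-220, 1752)) = Mul(-6, 1532) = -9192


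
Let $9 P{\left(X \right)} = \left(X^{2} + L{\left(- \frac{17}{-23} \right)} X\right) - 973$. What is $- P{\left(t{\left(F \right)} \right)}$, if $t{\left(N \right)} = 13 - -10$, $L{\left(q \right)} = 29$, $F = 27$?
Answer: $- \frac{223}{9} \approx -24.778$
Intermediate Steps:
$t{\left(N \right)} = 23$ ($t{\left(N \right)} = 13 + 10 = 23$)
$P{\left(X \right)} = - \frac{973}{9} + \frac{X^{2}}{9} + \frac{29 X}{9}$ ($P{\left(X \right)} = \frac{\left(X^{2} + 29 X\right) - 973}{9} = \frac{-973 + X^{2} + 29 X}{9} = - \frac{973}{9} + \frac{X^{2}}{9} + \frac{29 X}{9}$)
$- P{\left(t{\left(F \right)} \right)} = - (- \frac{973}{9} + \frac{23^{2}}{9} + \frac{29}{9} \cdot 23) = - (- \frac{973}{9} + \frac{1}{9} \cdot 529 + \frac{667}{9}) = - (- \frac{973}{9} + \frac{529}{9} + \frac{667}{9}) = \left(-1\right) \frac{223}{9} = - \frac{223}{9}$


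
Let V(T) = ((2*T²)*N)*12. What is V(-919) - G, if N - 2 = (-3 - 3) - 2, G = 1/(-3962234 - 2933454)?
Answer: -838631398027391/6895688 ≈ -1.2162e+8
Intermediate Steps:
G = -1/6895688 (G = 1/(-6895688) = -1/6895688 ≈ -1.4502e-7)
N = -6 (N = 2 + ((-3 - 3) - 2) = 2 + (-6 - 2) = 2 - 8 = -6)
V(T) = -144*T² (V(T) = ((2*T²)*(-6))*12 = -12*T²*12 = -144*T²)
V(-919) - G = -144*(-919)² - 1*(-1/6895688) = -144*844561 + 1/6895688 = -121616784 + 1/6895688 = -838631398027391/6895688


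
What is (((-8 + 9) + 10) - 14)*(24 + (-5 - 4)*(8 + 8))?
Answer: 360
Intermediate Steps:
(((-8 + 9) + 10) - 14)*(24 + (-5 - 4)*(8 + 8)) = ((1 + 10) - 14)*(24 - 9*16) = (11 - 14)*(24 - 144) = -3*(-120) = 360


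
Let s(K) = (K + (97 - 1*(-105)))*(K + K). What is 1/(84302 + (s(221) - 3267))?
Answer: 1/268001 ≈ 3.7313e-6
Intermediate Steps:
s(K) = 2*K*(202 + K) (s(K) = (K + (97 + 105))*(2*K) = (K + 202)*(2*K) = (202 + K)*(2*K) = 2*K*(202 + K))
1/(84302 + (s(221) - 3267)) = 1/(84302 + (2*221*(202 + 221) - 3267)) = 1/(84302 + (2*221*423 - 3267)) = 1/(84302 + (186966 - 3267)) = 1/(84302 + 183699) = 1/268001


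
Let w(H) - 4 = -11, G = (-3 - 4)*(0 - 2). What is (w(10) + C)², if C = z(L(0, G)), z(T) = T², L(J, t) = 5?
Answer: 324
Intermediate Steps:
G = 14 (G = -7*(-2) = 14)
w(H) = -7 (w(H) = 4 - 11 = -7)
C = 25 (C = 5² = 25)
(w(10) + C)² = (-7 + 25)² = 18² = 324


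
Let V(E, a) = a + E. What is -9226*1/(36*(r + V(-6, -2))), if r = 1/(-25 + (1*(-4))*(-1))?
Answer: 32291/1014 ≈ 31.845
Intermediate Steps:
V(E, a) = E + a
r = -1/21 (r = 1/(-25 - 4*(-1)) = 1/(-25 + 4) = 1/(-21) = -1/21 ≈ -0.047619)
-9226*1/(36*(r + V(-6, -2))) = -9226*1/(36*(-1/21 + (-6 - 2))) = -9226*1/(36*(-1/21 - 8)) = -9226/((-169/21*36)) = -9226/(-2028/7) = -9226*(-7/2028) = 32291/1014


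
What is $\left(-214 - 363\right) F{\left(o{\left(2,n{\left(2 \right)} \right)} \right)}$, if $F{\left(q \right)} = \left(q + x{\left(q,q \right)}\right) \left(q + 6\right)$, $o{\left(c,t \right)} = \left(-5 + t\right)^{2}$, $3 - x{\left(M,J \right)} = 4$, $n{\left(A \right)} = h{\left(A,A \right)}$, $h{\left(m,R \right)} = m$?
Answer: $-69240$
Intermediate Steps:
$n{\left(A \right)} = A$
$x{\left(M,J \right)} = -1$ ($x{\left(M,J \right)} = 3 - 4 = -1$)
$F{\left(q \right)} = \left(-1 + q\right) \left(6 + q\right)$ ($F{\left(q \right)} = \left(q - 1\right) \left(q + 6\right) = \left(-1 + q\right) \left(6 + q\right)$)
$\left(-214 - 363\right) F{\left(o{\left(2,n{\left(2 \right)} \right)} \right)} = \left(-214 - 363\right) \left(-6 + \left(\left(-5 + 2\right)^{2}\right)^{2} + 5 \left(-5 + 2\right)^{2}\right) = - 577 \left(-6 + \left(\left(-3\right)^{2}\right)^{2} + 5 \left(-3\right)^{2}\right) = - 577 \left(-6 + 9^{2} + 5 \cdot 9\right) = - 577 \left(-6 + 81 + 45\right) = \left(-577\right) 120 = -69240$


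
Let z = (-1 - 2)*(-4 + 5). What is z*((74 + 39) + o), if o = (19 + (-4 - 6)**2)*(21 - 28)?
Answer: 2160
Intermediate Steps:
z = -3 (z = -3*1 = -3)
o = -833 (o = (19 + (-10)**2)*(-7) = (19 + 100)*(-7) = 119*(-7) = -833)
z*((74 + 39) + o) = -3*((74 + 39) - 833) = -3*(113 - 833) = -3*(-720) = 2160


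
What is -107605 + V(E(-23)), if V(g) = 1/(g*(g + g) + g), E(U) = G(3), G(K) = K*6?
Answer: -71664929/666 ≈ -1.0761e+5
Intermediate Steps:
G(K) = 6*K
E(U) = 18 (E(U) = 6*3 = 18)
V(g) = 1/(g + 2*g**2) (V(g) = 1/(g*(2*g) + g) = 1/(2*g**2 + g) = 1/(g + 2*g**2))
-107605 + V(E(-23)) = -107605 + 1/(18*(1 + 2*18)) = -107605 + 1/(18*(1 + 36)) = -107605 + (1/18)/37 = -107605 + (1/18)*(1/37) = -107605 + 1/666 = -71664929/666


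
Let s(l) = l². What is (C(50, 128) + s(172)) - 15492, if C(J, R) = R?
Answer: 14220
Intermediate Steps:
(C(50, 128) + s(172)) - 15492 = (128 + 172²) - 15492 = (128 + 29584) - 15492 = 29712 - 15492 = 14220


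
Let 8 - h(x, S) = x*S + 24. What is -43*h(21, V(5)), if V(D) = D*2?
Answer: 9718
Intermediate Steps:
V(D) = 2*D
h(x, S) = -16 - S*x (h(x, S) = 8 - (x*S + 24) = 8 - (S*x + 24) = 8 - (24 + S*x) = 8 + (-24 - S*x) = -16 - S*x)
-43*h(21, V(5)) = -43*(-16 - 1*2*5*21) = -43*(-16 - 1*10*21) = -43*(-16 - 210) = -43*(-226) = 9718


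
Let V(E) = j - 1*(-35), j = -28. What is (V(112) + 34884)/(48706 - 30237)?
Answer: 1517/803 ≈ 1.8892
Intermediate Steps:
V(E) = 7 (V(E) = -28 - 1*(-35) = -28 + 35 = 7)
(V(112) + 34884)/(48706 - 30237) = (7 + 34884)/(48706 - 30237) = 34891/18469 = 34891*(1/18469) = 1517/803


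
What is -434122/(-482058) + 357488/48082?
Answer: 48300851077/5794578189 ≈ 8.3355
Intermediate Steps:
-434122/(-482058) + 357488/48082 = -434122*(-1/482058) + 357488*(1/48082) = 217061/241029 + 178744/24041 = 48300851077/5794578189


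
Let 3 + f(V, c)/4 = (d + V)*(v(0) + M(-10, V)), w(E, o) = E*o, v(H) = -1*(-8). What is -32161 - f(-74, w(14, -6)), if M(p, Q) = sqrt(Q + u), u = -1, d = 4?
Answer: -29909 + 1400*I*sqrt(3) ≈ -29909.0 + 2424.9*I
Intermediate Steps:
v(H) = 8
M(p, Q) = sqrt(-1 + Q) (M(p, Q) = sqrt(Q - 1) = sqrt(-1 + Q))
f(V, c) = -12 + 4*(4 + V)*(8 + sqrt(-1 + V)) (f(V, c) = -12 + 4*((4 + V)*(8 + sqrt(-1 + V))) = -12 + 4*(4 + V)*(8 + sqrt(-1 + V)))
-32161 - f(-74, w(14, -6)) = -32161 - (116 + 16*sqrt(-1 - 74) + 32*(-74) + 4*(-74)*sqrt(-1 - 74)) = -32161 - (116 + 16*sqrt(-75) - 2368 + 4*(-74)*sqrt(-75)) = -32161 - (116 + 16*(5*I*sqrt(3)) - 2368 + 4*(-74)*(5*I*sqrt(3))) = -32161 - (116 + 80*I*sqrt(3) - 2368 - 1480*I*sqrt(3)) = -32161 - (-2252 - 1400*I*sqrt(3)) = -32161 + (2252 + 1400*I*sqrt(3)) = -29909 + 1400*I*sqrt(3)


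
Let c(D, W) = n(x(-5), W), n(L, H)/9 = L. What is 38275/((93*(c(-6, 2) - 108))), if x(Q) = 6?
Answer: -38275/5022 ≈ -7.6215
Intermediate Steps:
n(L, H) = 9*L
c(D, W) = 54 (c(D, W) = 9*6 = 54)
38275/((93*(c(-6, 2) - 108))) = 38275/((93*(54 - 108))) = 38275/((93*(-54))) = 38275/(-5022) = 38275*(-1/5022) = -38275/5022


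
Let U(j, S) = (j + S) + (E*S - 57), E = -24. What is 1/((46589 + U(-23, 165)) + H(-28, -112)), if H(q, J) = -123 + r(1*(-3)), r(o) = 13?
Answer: 1/42604 ≈ 2.3472e-5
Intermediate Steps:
U(j, S) = -57 + j - 23*S (U(j, S) = (j + S) + (-24*S - 57) = (S + j) + (-57 - 24*S) = -57 + j - 23*S)
H(q, J) = -110 (H(q, J) = -123 + 13 = -110)
1/((46589 + U(-23, 165)) + H(-28, -112)) = 1/((46589 + (-57 - 23 - 23*165)) - 110) = 1/((46589 + (-57 - 23 - 3795)) - 110) = 1/((46589 - 3875) - 110) = 1/(42714 - 110) = 1/42604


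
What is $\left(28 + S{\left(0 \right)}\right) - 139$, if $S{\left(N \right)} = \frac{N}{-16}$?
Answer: $-111$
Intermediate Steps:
$S{\left(N \right)} = - \frac{N}{16}$ ($S{\left(N \right)} = N \left(- \frac{1}{16}\right) = - \frac{N}{16}$)
$\left(28 + S{\left(0 \right)}\right) - 139 = \left(28 - 0\right) - 139 = \left(28 + 0\right) - 139 = 28 - 139 = -111$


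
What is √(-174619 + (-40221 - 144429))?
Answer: I*√359269 ≈ 599.39*I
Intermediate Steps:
√(-174619 + (-40221 - 144429)) = √(-174619 - 184650) = √(-359269) = I*√359269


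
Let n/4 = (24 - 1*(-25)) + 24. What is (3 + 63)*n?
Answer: 19272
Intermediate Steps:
n = 292 (n = 4*((24 - 1*(-25)) + 24) = 4*((24 + 25) + 24) = 4*(49 + 24) = 4*73 = 292)
(3 + 63)*n = (3 + 63)*292 = 66*292 = 19272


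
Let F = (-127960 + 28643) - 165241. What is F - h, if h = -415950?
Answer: 151392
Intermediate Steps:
F = -264558 (F = -99317 - 165241 = -264558)
F - h = -264558 - 1*(-415950) = -264558 + 415950 = 151392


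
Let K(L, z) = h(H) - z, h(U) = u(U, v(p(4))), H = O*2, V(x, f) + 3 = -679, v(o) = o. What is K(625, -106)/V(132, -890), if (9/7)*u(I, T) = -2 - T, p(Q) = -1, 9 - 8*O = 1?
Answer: -947/6138 ≈ -0.15428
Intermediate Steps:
O = 1 (O = 9/8 - ⅛*1 = 9/8 - ⅛ = 1)
u(I, T) = -14/9 - 7*T/9 (u(I, T) = 7*(-2 - T)/9 = -14/9 - 7*T/9)
V(x, f) = -682 (V(x, f) = -3 - 679 = -682)
H = 2 (H = 1*2 = 2)
h(U) = -7/9 (h(U) = -14/9 - 7/9*(-1) = -14/9 + 7/9 = -7/9)
K(L, z) = -7/9 - z
K(625, -106)/V(132, -890) = (-7/9 - 1*(-106))/(-682) = (-7/9 + 106)*(-1/682) = (947/9)*(-1/682) = -947/6138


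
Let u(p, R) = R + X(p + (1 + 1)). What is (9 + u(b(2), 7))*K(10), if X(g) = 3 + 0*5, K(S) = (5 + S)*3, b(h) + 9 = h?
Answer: 855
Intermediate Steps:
b(h) = -9 + h
K(S) = 15 + 3*S
X(g) = 3 (X(g) = 3 + 0 = 3)
u(p, R) = 3 + R (u(p, R) = R + 3 = 3 + R)
(9 + u(b(2), 7))*K(10) = (9 + (3 + 7))*(15 + 3*10) = (9 + 10)*(15 + 30) = 19*45 = 855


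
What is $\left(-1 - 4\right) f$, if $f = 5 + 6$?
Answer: $-55$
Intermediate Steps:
$f = 11$
$\left(-1 - 4\right) f = \left(-1 - 4\right) 11 = \left(-5\right) 11 = -55$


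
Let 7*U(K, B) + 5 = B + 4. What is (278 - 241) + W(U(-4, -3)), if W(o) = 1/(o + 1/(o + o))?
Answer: 2941/81 ≈ 36.309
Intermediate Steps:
U(K, B) = -⅐ + B/7 (U(K, B) = -5/7 + (B + 4)/7 = -5/7 + (4 + B)/7 = -5/7 + (4/7 + B/7) = -⅐ + B/7)
W(o) = 1/(o + 1/(2*o))
(278 - 241) + W(U(-4, -3)) = (278 - 241) + 2*(-⅐ + (⅐)*(-3))/(1 + 2*(-⅐ + (⅐)*(-3))²) = 37 + 2*(-⅐ - 3/7)/(1 + 2*(-⅐ - 3/7)²) = 37 + 2*(-4/7)/(1 + 2*(-4/7)²) = 37 + 2*(-4/7)/(1 + 2*(16/49)) = 37 + 2*(-4/7)/(1 + 32/49) = 37 + 2*(-4/7)/(81/49) = 37 + 2*(-4/7)*(49/81) = 37 - 56/81 = 2941/81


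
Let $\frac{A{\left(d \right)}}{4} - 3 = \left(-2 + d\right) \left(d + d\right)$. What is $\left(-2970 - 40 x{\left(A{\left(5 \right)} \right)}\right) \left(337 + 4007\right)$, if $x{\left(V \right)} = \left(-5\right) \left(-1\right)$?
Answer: $-13770480$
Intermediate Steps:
$A{\left(d \right)} = 12 + 8 d \left(-2 + d\right)$ ($A{\left(d \right)} = 12 + 4 \left(-2 + d\right) \left(d + d\right) = 12 + 4 \left(-2 + d\right) 2 d = 12 + 4 \cdot 2 d \left(-2 + d\right) = 12 + 8 d \left(-2 + d\right)$)
$x{\left(V \right)} = 5$
$\left(-2970 - 40 x{\left(A{\left(5 \right)} \right)}\right) \left(337 + 4007\right) = \left(-2970 - 200\right) \left(337 + 4007\right) = \left(-2970 - 200\right) 4344 = \left(-3170\right) 4344 = -13770480$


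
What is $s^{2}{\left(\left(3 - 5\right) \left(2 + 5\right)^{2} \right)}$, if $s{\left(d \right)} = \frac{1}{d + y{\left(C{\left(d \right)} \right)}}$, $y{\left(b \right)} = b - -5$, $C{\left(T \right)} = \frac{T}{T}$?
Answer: $\frac{1}{8464} \approx 0.00011815$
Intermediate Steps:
$C{\left(T \right)} = 1$
$y{\left(b \right)} = 5 + b$ ($y{\left(b \right)} = b + 5 = 5 + b$)
$s{\left(d \right)} = \frac{1}{6 + d}$ ($s{\left(d \right)} = \frac{1}{d + \left(5 + 1\right)} = \frac{1}{d + 6} = \frac{1}{6 + d}$)
$s^{2}{\left(\left(3 - 5\right) \left(2 + 5\right)^{2} \right)} = \left(\frac{1}{6 + \left(3 - 5\right) \left(2 + 5\right)^{2}}\right)^{2} = \left(\frac{1}{6 - 2 \cdot 7^{2}}\right)^{2} = \left(\frac{1}{6 - 98}\right)^{2} = \left(\frac{1}{-92}\right)^{2} = \left(- \frac{1}{92}\right)^{2} = \frac{1}{8464}$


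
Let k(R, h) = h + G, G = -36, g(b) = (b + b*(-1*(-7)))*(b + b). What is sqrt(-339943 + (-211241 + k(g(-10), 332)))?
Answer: 2*I*sqrt(137722) ≈ 742.22*I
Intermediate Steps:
g(b) = 16*b**2 (g(b) = (b + b*7)*(2*b) = (b + 7*b)*(2*b) = (8*b)*(2*b) = 16*b**2)
k(R, h) = -36 + h (k(R, h) = h - 36 = -36 + h)
sqrt(-339943 + (-211241 + k(g(-10), 332))) = sqrt(-339943 + (-211241 + (-36 + 332))) = sqrt(-339943 + (-211241 + 296)) = sqrt(-339943 - 210945) = sqrt(-550888) = 2*I*sqrt(137722)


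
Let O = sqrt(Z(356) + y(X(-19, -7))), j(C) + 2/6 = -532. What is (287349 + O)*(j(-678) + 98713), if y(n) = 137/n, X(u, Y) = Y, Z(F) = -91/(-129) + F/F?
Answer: 28212116386 + 294542*I*sqrt(14568099)/2709 ≈ 2.8212e+10 + 4.1499e+5*I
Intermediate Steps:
Z(F) = 220/129 (Z(F) = -91*(-1/129) + 1 = 91/129 + 1 = 220/129)
j(C) = -1597/3 (j(C) = -1/3 - 532 = -1597/3)
O = I*sqrt(14568099)/903 (O = sqrt(220/129 + 137/(-7)) = sqrt(220/129 + 137*(-1/7)) = sqrt(220/129 - 137/7) = sqrt(-16133/903) = I*sqrt(14568099)/903 ≈ 4.2268*I)
(287349 + O)*(j(-678) + 98713) = (287349 + I*sqrt(14568099)/903)*(-1597/3 + 98713) = (287349 + I*sqrt(14568099)/903)*(294542/3) = 28212116386 + 294542*I*sqrt(14568099)/2709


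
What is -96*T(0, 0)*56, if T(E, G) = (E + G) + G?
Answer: 0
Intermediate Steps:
T(E, G) = E + 2*G
-96*T(0, 0)*56 = -96*(0 + 2*0)*56 = -96*(0 + 0)*56 = -96*0*56 = 0*56 = 0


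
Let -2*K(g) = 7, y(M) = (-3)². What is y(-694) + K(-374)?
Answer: 11/2 ≈ 5.5000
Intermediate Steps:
y(M) = 9
K(g) = -7/2 (K(g) = -½*7 = -7/2)
y(-694) + K(-374) = 9 - 7/2 = 11/2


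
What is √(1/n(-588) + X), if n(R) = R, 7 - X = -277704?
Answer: √489882201/42 ≈ 526.98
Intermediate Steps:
X = 277711 (X = 7 - 1*(-277704) = 7 + 277704 = 277711)
√(1/n(-588) + X) = √(1/(-588) + 277711) = √(-1/588 + 277711) = √(163294067/588) = √489882201/42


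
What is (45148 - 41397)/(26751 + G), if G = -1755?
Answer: 3751/24996 ≈ 0.15006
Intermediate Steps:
(45148 - 41397)/(26751 + G) = (45148 - 41397)/(26751 - 1755) = 3751/24996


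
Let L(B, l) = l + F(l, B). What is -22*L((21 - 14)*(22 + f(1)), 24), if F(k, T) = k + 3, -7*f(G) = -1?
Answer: -1122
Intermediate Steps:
f(G) = ⅐ (f(G) = -⅐*(-1) = ⅐)
F(k, T) = 3 + k
L(B, l) = 3 + 2*l (L(B, l) = l + (3 + l) = 3 + 2*l)
-22*L((21 - 14)*(22 + f(1)), 24) = -22*(3 + 2*24) = -22*(3 + 48) = -22*51 = -1122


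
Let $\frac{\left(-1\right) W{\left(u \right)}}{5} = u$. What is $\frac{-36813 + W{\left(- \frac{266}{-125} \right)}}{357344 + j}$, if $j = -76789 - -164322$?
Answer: $- \frac{920591}{11121925} \approx -0.082773$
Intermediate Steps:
$W{\left(u \right)} = - 5 u$
$j = 87533$ ($j = -76789 + 164322 = 87533$)
$\frac{-36813 + W{\left(- \frac{266}{-125} \right)}}{357344 + j} = \frac{-36813 - 5 \left(- \frac{266}{-125}\right)}{357344 + 87533} = \frac{-36813 - 5 \left(\left(-266\right) \left(- \frac{1}{125}\right)\right)}{444877} = \left(-36813 - \frac{266}{25}\right) \frac{1}{444877} = \left(- \frac{920591}{25}\right) \frac{1}{444877} = - \frac{920591}{11121925}$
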